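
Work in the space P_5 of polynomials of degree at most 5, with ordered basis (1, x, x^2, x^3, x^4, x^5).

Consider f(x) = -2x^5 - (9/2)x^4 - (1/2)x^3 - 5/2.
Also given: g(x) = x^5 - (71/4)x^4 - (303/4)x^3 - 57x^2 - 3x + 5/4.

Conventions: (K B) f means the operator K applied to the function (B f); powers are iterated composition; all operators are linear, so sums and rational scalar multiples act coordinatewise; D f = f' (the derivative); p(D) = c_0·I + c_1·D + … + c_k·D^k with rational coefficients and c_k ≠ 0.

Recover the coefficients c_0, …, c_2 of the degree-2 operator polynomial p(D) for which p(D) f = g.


c_0 = -1/2, c_1 = 2, c_2 = 1

D^0 f = -2x^5 - (9/2)x^4 - (1/2)x^3 - 5/2
D^1 f = -10x^4 - 18x^3 - (3/2)x^2
D^2 f = -40x^3 - 54x^2 - 3x
matching coefficients of g against c_0 f + c_1 Df + … from the top degree down determines the c_i
solution: c_0 = -1/2, c_1 = 2, c_2 = 1


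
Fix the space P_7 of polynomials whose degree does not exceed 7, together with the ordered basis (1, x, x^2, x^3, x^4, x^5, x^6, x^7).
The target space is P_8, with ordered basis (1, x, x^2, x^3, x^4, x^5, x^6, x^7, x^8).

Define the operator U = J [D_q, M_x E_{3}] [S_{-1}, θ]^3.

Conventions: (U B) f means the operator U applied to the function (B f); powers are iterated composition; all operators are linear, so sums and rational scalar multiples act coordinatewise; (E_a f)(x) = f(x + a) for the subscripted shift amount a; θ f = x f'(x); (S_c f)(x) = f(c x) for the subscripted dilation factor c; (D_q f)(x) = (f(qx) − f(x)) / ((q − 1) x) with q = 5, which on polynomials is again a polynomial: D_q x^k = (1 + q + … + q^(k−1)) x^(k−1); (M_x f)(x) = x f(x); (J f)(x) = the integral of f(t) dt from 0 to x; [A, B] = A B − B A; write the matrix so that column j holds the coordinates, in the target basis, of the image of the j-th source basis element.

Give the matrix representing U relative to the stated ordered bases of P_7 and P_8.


the matrix is [[0, 0, 0, 0, 0, 0, 0, 0]; [0, 0, 0, 0, 0, 0, 0, 0]; [0, 0, 0, 0, 0, 0, 0, 0]; [0, 0, 0, 0, 0, 0, 0, 0]; [0, 0, 0, 0, 0, 0, 0, 0]; [0, 0, 0, 0, 0, 0, 0, 0]; [0, 0, 0, 0, 0, 0, 0, 0]; [0, 0, 0, 0, 0, 0, 0, 0]; [0, 0, 0, 0, 0, 0, 0, 0]] (rows listed top to bottom)

image of 1: 0
image of x: 0
image of x^2: 0
image of x^3: 0
image of x^4: 0
image of x^5: 0
image of x^6: 0
image of x^7: 0
each image's coordinates form column j of the matrix


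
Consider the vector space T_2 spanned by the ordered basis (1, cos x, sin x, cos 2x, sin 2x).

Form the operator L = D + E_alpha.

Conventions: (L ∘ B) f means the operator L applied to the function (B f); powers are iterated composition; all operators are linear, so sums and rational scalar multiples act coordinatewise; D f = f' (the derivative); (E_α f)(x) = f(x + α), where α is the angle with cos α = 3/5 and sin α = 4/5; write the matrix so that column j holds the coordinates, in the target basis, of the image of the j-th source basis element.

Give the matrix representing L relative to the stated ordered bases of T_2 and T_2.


image of 1: 1
image of cos x: (3/5)cos x - (9/5)sin x
image of sin x: (9/5)cos x + (3/5)sin x
image of cos 2x: -(7/25)cos 2x - (74/25)sin 2x
image of sin 2x: (74/25)cos 2x - (7/25)sin 2x
each image's coordinates form column j of the matrix

the matrix is [[1, 0, 0, 0, 0]; [0, 3/5, 9/5, 0, 0]; [0, -9/5, 3/5, 0, 0]; [0, 0, 0, -7/25, 74/25]; [0, 0, 0, -74/25, -7/25]] (rows listed top to bottom)


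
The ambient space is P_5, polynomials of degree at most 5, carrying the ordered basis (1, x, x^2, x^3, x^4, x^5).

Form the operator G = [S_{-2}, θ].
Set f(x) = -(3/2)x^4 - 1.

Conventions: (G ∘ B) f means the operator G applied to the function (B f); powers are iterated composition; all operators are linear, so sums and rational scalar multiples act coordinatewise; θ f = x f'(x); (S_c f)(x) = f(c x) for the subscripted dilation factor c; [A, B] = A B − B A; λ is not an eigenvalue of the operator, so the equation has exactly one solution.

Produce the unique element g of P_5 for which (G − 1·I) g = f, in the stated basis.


write g with unknown coordinates in the stated basis and equate coefficients in (G − 1·I) g = f
solving from the highest basis element down gives g = (3/2)x^4 + 1
check: G g = 0
so G g − 1·g = -(3/2)x^4 - 1 = f ✓

g(x) = (3/2)x^4 + 1


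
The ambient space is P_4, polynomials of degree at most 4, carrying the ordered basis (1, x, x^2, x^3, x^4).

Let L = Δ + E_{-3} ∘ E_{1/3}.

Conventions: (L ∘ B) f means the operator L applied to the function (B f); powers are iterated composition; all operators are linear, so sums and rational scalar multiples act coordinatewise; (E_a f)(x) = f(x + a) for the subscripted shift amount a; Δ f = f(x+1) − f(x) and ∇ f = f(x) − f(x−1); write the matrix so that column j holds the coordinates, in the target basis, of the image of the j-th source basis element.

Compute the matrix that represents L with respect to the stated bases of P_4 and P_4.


image of 1: 1
image of x: x - 5/3
image of x^2: x^2 - (10/3)x + 73/9
image of x^3: x^3 - 5x^2 + (73/3)x - 485/27
image of x^4: x^4 - (20/3)x^3 + (146/3)x^2 - (1940/27)x + 4177/81
each image's coordinates form column j of the matrix

the matrix is [[1, -5/3, 73/9, -485/27, 4177/81]; [0, 1, -10/3, 73/3, -1940/27]; [0, 0, 1, -5, 146/3]; [0, 0, 0, 1, -20/3]; [0, 0, 0, 0, 1]] (rows listed top to bottom)


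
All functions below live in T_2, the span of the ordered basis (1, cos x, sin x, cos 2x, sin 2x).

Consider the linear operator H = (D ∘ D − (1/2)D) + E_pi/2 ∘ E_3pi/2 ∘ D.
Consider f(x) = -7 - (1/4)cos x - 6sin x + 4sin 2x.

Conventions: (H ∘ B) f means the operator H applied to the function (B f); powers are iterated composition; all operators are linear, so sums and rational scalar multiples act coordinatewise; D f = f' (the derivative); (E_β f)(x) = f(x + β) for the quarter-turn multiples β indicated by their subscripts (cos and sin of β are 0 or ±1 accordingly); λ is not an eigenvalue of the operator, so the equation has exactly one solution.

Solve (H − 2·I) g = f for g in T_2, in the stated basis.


the image equals g(x) = 7/2 + (15/37)cos x + (143/74)sin x - (4/37)cos 2x - (24/37)sin 2x

write g with unknown coordinates in the stated basis and equate coefficients in (H − 2·I) g = f
solving from the highest basis element down gives g = 7/2 + (15/37)cos x + (143/74)sin x - (4/37)cos 2x - (24/37)sin 2x
check: H g = (83/148)cos x - (79/37)sin x - (8/37)cos 2x + (100/37)sin 2x
so H g − 2·g = -7 - (1/4)cos x - 6sin x + 4sin 2x = f ✓


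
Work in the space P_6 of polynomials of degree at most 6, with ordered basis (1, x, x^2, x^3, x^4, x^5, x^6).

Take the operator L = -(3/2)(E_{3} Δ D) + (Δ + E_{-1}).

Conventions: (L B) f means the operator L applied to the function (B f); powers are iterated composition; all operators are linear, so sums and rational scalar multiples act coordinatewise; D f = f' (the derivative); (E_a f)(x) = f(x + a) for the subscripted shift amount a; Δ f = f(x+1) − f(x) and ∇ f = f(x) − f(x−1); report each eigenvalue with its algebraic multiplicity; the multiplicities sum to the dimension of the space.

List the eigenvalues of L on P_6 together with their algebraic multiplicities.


λ = 1 (multiplicity 7)

image of 1: 1
image of x: x
image of x^2: x^2 - 1
image of x^3: x^3 - 3x - 63/2
image of x^4: x^4 - 6x^2 - 126x - 220
image of x^5: x^5 - 10x^3 - 315x^2 - 1100x - 2625/2
image of x^6: x^6 - 15x^4 - 630x^3 - 3300x^2 - 7875x - 7027
the matrix is upper triangular; its diagonal is (1, 1, 1, 1, 1, 1, 1)
for a triangular matrix the eigenvalues are the diagonal entries, with algebraic multiplicity their repetition count


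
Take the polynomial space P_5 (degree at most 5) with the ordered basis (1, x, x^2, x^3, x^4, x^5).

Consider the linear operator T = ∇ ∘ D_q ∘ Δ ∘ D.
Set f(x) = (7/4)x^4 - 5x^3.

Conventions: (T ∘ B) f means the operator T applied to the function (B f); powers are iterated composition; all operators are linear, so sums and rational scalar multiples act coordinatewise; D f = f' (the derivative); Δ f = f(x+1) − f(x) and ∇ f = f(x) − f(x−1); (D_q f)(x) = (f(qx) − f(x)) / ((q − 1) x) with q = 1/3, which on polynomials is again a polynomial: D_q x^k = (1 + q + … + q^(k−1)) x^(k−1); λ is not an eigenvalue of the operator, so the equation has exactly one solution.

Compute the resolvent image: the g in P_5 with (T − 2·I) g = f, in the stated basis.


the image equals g(x) = -(7/8)x^4 + (5/2)x^3 - 7

write g with unknown coordinates in the stated basis and equate coefficients in (T − 2·I) g = f
solving from the highest basis element down gives g = -(7/8)x^4 + (5/2)x^3 - 7
check: T g = -14
so T g − 2·g = (7/4)x^4 - 5x^3 = f ✓


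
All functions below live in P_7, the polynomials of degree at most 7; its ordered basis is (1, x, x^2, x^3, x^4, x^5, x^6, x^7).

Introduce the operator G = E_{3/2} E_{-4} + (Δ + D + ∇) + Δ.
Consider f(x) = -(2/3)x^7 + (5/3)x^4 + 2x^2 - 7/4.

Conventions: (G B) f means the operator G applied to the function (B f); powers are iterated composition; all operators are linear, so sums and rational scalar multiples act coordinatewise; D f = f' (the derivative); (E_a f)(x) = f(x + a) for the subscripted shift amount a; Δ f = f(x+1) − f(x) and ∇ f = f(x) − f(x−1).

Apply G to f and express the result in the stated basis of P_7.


the result is g(x) = -(2/3)x^7 - 7x^6 - (203/2)x^5 + (1185/4)x^4 - (22195/24)x^3 + (22395/16)x^2 - (39109/32)x + 31003/64

E_{-4} f = -(2/3)x^7 + (56/3)x^6 - 224x^5 + 1495x^4 - 6000x^3 + 14498x^2 - (58672/3)x + 136555/12
E_{3/2} E_{-4} f = -(2/3)x^7 + (35/3)x^6 - (175/2)x^5 + (1465/4)x^4 - (7425/8)x^3 + (22907/16)x^2 - (120335/96)x + 92689/192
Δ f = -(14/3)x^6 - 14x^5 - (70/3)x^4 - (50/3)x^3 - 4x^2 + 6x + 3
D f = -(14/3)x^6 + (20/3)x^3 + 4x
∇ f = -(14/3)x^6 + 14x^5 - (70/3)x^4 + 30x^3 - 24x^2 + (46/3)x - 13/3
(Δ + D + ∇) f = -14x^6 - (140/3)x^4 + 20x^3 - 28x^2 + (76/3)x - 4/3
Δ f = -(14/3)x^6 - 14x^5 - (70/3)x^4 - (50/3)x^3 - 4x^2 + 6x + 3
(E_{3/2} E_{-4} + (Δ + D + ∇) + Δ) f = -(2/3)x^7 - 7x^6 - (203/2)x^5 + (1185/4)x^4 - (22195/24)x^3 + (22395/16)x^2 - (39109/32)x + 31003/64


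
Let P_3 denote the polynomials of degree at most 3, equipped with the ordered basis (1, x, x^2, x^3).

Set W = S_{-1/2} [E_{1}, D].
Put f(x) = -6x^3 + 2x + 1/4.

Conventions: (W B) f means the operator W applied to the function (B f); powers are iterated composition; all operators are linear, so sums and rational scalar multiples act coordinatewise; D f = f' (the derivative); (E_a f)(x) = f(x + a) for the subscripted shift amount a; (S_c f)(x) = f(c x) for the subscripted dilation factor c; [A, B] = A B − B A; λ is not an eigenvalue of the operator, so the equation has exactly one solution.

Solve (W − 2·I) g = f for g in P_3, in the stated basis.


the result is g(x) = 3x^3 - x - 1/8

write g with unknown coordinates in the stated basis and equate coefficients in (W − 2·I) g = f
solving from the highest basis element down gives g = 3x^3 - x - 1/8
check: W g = 0
so W g − 2·g = -6x^3 + 2x + 1/4 = f ✓


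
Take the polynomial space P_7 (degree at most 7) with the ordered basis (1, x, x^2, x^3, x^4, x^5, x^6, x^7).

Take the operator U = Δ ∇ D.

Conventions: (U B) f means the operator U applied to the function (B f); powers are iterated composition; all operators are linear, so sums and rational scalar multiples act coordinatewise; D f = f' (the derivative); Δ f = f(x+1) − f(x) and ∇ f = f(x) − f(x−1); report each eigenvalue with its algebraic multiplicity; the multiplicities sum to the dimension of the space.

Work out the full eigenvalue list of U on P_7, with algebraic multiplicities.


λ = 0 (multiplicity 8)

image of 1: 0
image of x: 0
image of x^2: 0
image of x^3: 6
image of x^4: 24x
image of x^5: 60x^2 + 10
image of x^6: 120x^3 + 60x
image of x^7: 210x^4 + 210x^2 + 14
the matrix is upper triangular; its diagonal is (0, 0, 0, 0, 0, 0, 0, 0)
for a triangular matrix the eigenvalues are the diagonal entries, with algebraic multiplicity their repetition count


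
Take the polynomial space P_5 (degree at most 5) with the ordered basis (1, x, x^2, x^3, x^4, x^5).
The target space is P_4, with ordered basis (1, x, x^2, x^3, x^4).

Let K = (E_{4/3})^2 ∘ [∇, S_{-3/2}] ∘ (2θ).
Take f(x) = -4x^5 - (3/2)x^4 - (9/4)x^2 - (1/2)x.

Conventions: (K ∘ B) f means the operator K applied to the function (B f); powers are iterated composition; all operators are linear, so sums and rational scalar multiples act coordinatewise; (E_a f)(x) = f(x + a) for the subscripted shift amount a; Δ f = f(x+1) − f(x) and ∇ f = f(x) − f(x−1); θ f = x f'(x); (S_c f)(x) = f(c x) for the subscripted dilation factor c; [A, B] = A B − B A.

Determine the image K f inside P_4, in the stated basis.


θ f = -20x^5 - 6x^4 - (9/2)x^2 - (1/2)x
(2θ) f = -40x^5 - 12x^4 - 9x^2 - x
S_{-3/2} (2θ) f = (1215/4)x^5 - (243/4)x^4 - (81/4)x^2 + (3/2)x
∇ S_{-3/2} (2θ) f = (6075/4)x^4 - (6561/2)x^3 + 3402x^2 - (7209/4)x + 1545/4
∇ (2θ) f = -200x^4 + 352x^3 - 328x^2 + 134x - 20
S_{-3/2} ∇ (2θ) f = -(2025/2)x^4 - 1188x^3 - 738x^2 - 201x - 20
[∇, S_{-3/2}] (2θ) f = (10125/4)x^4 - (4185/2)x^3 + 4140x^2 - (6405/4)x + 1625/4
E_{4/3} [∇, S_{-3/2}] (2θ) f = (10125/4)x^4 + (22815/2)x^3 + 22770x^2 + (89115/4)x + 34685/4
E_{4/3} E_{4/3} [∇, S_{-3/2}] (2θ) f = (10125/4)x^4 + (49815/2)x^3 + 95400x^2 + (671355/4)x + 455585/4

the result is g(x) = (10125/4)x^4 + (49815/2)x^3 + 95400x^2 + (671355/4)x + 455585/4


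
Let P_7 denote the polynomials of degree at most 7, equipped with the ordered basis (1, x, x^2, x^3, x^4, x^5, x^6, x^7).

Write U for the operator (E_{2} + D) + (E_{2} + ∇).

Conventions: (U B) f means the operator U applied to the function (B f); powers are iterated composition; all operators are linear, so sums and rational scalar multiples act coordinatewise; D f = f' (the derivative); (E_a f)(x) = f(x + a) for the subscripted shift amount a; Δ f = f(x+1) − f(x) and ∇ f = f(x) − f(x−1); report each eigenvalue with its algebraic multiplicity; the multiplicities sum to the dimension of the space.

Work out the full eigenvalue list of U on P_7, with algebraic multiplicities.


image of 1: 2
image of x: 2x + 6
image of x^2: 2x^2 + 12x + 7
image of x^3: 2x^3 + 18x^2 + 21x + 17
image of x^4: 2x^4 + 24x^3 + 42x^2 + 68x + 31
image of x^5: 2x^5 + 30x^4 + 70x^3 + 170x^2 + 155x + 65
image of x^6: 2x^6 + 36x^5 + 105x^4 + 340x^3 + 465x^2 + 390x + 127
image of x^7: 2x^7 + 42x^6 + 147x^5 + 595x^4 + 1085x^3 + 1365x^2 + 889x + 257
the matrix is upper triangular; its diagonal is (2, 2, 2, 2, 2, 2, 2, 2)
for a triangular matrix the eigenvalues are the diagonal entries, with algebraic multiplicity their repetition count

λ = 2 (multiplicity 8)


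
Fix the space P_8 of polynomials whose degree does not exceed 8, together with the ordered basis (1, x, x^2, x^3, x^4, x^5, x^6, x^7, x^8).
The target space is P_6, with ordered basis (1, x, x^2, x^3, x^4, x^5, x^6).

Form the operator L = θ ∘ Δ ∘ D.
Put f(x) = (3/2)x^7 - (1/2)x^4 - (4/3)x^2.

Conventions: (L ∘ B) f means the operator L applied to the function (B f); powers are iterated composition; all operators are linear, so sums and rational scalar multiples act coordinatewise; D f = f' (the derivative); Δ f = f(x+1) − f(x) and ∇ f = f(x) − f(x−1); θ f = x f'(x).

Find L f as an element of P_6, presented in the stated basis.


D f = (21/2)x^6 - 2x^3 - (8/3)x
Δ D f = 63x^5 + (315/2)x^4 + 210x^3 + (303/2)x^2 + 57x + 35/6
θ Δ D f = 315x^5 + 630x^4 + 630x^3 + 303x^2 + 57x

g(x) = 315x^5 + 630x^4 + 630x^3 + 303x^2 + 57x


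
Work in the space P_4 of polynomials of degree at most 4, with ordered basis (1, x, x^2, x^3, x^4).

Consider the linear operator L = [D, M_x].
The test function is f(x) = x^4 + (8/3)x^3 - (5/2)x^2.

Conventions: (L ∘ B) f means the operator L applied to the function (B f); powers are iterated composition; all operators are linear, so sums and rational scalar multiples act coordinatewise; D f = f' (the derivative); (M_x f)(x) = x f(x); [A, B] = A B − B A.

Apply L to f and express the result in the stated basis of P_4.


M_x f = x^5 + (8/3)x^4 - (5/2)x^3
D M_x f = 5x^4 + (32/3)x^3 - (15/2)x^2
D f = 4x^3 + 8x^2 - 5x
M_x D f = 4x^4 + 8x^3 - 5x^2
[D, M_x] f = x^4 + (8/3)x^3 - (5/2)x^2

the image equals g(x) = x^4 + (8/3)x^3 - (5/2)x^2


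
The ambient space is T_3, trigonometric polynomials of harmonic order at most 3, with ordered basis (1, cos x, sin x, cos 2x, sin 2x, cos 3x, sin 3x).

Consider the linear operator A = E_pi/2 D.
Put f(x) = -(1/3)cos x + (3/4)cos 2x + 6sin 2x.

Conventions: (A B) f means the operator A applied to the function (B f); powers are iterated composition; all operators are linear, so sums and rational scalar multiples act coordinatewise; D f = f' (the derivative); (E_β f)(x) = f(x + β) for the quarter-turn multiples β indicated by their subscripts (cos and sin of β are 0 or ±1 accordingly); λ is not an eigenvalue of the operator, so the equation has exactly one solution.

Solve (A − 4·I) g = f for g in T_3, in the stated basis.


the image equals g(x) = (1/15)cos x + (9/20)cos 2x - (51/40)sin 2x

write g with unknown coordinates in the stated basis and equate coefficients in (A − 4·I) g = f
solving from the highest basis element down gives g = (1/15)cos x + (9/20)cos 2x - (51/40)sin 2x
check: A g = -(1/15)cos x + (51/20)cos 2x + (9/10)sin 2x
so A g − 4·g = -(1/3)cos x + (3/4)cos 2x + 6sin 2x = f ✓


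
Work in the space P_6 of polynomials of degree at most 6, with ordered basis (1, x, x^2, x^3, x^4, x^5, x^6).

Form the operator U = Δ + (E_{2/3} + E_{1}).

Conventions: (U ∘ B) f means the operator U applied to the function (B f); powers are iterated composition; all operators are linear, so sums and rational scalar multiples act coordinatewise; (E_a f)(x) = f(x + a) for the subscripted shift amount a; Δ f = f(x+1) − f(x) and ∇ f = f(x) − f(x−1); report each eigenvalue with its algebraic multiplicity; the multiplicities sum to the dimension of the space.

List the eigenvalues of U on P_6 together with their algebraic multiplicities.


λ = 2 (multiplicity 7)

image of 1: 2
image of x: 2x + 8/3
image of x^2: 2x^2 + (16/3)x + 22/9
image of x^3: 2x^3 + 8x^2 + (22/3)x + 62/27
image of x^4: 2x^4 + (32/3)x^3 + (44/3)x^2 + (248/27)x + 178/81
image of x^5: 2x^5 + (40/3)x^4 + (220/9)x^3 + (620/27)x^2 + (890/81)x + 518/243
image of x^6: 2x^6 + 16x^5 + (110/3)x^4 + (1240/27)x^3 + (890/27)x^2 + (1036/81)x + 1522/729
the matrix is upper triangular; its diagonal is (2, 2, 2, 2, 2, 2, 2)
for a triangular matrix the eigenvalues are the diagonal entries, with algebraic multiplicity their repetition count


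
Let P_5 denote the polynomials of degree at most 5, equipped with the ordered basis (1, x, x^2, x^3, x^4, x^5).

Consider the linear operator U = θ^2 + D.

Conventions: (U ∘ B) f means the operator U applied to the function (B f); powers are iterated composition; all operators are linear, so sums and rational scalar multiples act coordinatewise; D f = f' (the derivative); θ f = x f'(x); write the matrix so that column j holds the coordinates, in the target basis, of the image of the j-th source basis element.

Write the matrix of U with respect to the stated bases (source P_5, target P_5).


image of 1: 0
image of x: x + 1
image of x^2: 4x^2 + 2x
image of x^3: 9x^3 + 3x^2
image of x^4: 16x^4 + 4x^3
image of x^5: 25x^5 + 5x^4
each image's coordinates form column j of the matrix

the matrix is [[0, 1, 0, 0, 0, 0]; [0, 1, 2, 0, 0, 0]; [0, 0, 4, 3, 0, 0]; [0, 0, 0, 9, 4, 0]; [0, 0, 0, 0, 16, 5]; [0, 0, 0, 0, 0, 25]] (rows listed top to bottom)


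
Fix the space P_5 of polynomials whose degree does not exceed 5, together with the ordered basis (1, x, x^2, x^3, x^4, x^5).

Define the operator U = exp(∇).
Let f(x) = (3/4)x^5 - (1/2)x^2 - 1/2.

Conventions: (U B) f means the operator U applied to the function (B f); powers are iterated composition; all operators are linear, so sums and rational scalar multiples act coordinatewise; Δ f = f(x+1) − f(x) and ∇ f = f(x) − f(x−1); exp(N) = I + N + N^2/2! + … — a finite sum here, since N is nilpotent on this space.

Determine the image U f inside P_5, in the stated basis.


order-1 term: (15/4)x^4 - (15/2)x^3 + (15/2)x^2 - (19/4)x + 5/4
order-2 term: (15/2)x^3 - (45/2)x^2 + (105/4)x - 47/4
order-3 term: (15/2)x^2 - (45/2)x + 75/4
order-4 term: (15/4)x - 15/2
order-5 term: 3/4
the series for exp(∇) f terminates at order 5
exp(∇) f = (3/4)x^5 + (15/4)x^4 - 8x^2 + (11/4)x + 1

the result is g(x) = (3/4)x^5 + (15/4)x^4 - 8x^2 + (11/4)x + 1


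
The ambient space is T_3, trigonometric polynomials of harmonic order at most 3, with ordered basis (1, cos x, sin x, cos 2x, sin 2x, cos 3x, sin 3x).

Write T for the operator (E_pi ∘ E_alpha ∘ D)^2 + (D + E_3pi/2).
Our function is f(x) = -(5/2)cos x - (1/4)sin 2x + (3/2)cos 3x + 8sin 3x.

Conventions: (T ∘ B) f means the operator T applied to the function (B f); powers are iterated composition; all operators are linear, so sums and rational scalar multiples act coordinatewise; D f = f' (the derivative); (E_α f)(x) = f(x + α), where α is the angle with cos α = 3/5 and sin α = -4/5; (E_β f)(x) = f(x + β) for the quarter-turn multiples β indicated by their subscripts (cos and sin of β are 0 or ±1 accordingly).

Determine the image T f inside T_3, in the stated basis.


D f = (5/2)sin x - (1/2)cos 2x + 24cos 3x - (9/2)sin 3x
E_alpha D f = -2cos x + (3/2)sin x + (7/50)cos 2x - (12/25)sin 2x - (522/25)cos 3x + (633/50)sin 3x
E_pi E_alpha D f = 2cos x - (3/2)sin x + (7/50)cos 2x - (12/25)sin 2x + (522/25)cos 3x - (633/50)sin 3x
D (E_pi ∘ E_alpha ∘ D) f = -(3/2)cos x - 2sin x - (24/25)cos 2x - (7/25)sin 2x - (1899/50)cos 3x - (1566/25)sin 3x
E_alpha D (E_pi ∘ E_alpha ∘ D) f = (7/10)cos x - (12/5)sin x + (336/625)cos 2x - (527/625)sin 2x + (359991/6250)cos 3x + (141444/3125)sin 3x
E_pi E_alpha D (E_pi ∘ E_alpha ∘ D) f = -(7/10)cos x + (12/5)sin x + (336/625)cos 2x - (527/625)sin 2x - (359991/6250)cos 3x - (141444/3125)sin 3x
D f = (5/2)sin x - (1/2)cos 2x + 24cos 3x - (9/2)sin 3x
E_3pi/2 f = -(5/2)sin x + (1/4)sin 2x + 8cos 3x - (3/2)sin 3x
(D + E_3pi/2) f = -(1/2)cos 2x + (1/4)sin 2x + 32cos 3x - 6sin 3x
((E_pi ∘ E_alpha ∘ D)^2 + (D + E_3pi/2)) f = -(7/10)cos x + (12/5)sin x + (47/1250)cos 2x - (1483/2500)sin 2x - (159991/6250)cos 3x - (160194/3125)sin 3x

the result is g(x) = -(7/10)cos x + (12/5)sin x + (47/1250)cos 2x - (1483/2500)sin 2x - (159991/6250)cos 3x - (160194/3125)sin 3x


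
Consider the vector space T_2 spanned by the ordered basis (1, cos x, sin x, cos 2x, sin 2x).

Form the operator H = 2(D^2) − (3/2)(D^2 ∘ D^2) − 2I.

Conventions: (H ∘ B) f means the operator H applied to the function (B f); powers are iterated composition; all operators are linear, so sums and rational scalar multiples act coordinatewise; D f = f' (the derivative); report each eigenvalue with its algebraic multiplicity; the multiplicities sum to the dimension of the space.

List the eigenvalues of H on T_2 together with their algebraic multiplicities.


λ = -34 (multiplicity 2), λ = -11/2 (multiplicity 2), λ = -2 (multiplicity 1)

image of 1: -2
image of cos x: -(11/2)cos x
image of sin x: -(11/2)sin x
image of cos 2x: -34cos 2x
image of sin 2x: -34sin 2x
the matrix is diagonal; its diagonal is (-2, -11/2, -11/2, -34, -34)
for a triangular matrix the eigenvalues are the diagonal entries, with algebraic multiplicity their repetition count


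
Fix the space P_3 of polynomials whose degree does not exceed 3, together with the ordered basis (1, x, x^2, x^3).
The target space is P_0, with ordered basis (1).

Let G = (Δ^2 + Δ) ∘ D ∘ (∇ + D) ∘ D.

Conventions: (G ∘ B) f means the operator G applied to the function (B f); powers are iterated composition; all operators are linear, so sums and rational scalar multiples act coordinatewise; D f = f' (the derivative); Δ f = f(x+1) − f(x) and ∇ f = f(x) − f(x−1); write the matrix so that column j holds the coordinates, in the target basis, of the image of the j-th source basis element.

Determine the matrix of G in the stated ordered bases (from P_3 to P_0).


image of 1: 0
image of x: 0
image of x^2: 0
image of x^3: 0
each image's coordinates form column j of the matrix

the matrix is [[0, 0, 0, 0]] (rows listed top to bottom)


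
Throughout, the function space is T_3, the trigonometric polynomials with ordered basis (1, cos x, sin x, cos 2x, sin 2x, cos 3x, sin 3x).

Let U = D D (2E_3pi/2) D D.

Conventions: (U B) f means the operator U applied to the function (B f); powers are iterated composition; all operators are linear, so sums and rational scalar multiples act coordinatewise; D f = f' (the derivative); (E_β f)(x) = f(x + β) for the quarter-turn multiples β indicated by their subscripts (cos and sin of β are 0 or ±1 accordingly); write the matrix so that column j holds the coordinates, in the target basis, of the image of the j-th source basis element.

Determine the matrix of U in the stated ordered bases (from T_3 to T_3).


image of 1: 0
image of cos x: 2sin x
image of sin x: -2cos x
image of cos 2x: -32cos 2x
image of sin 2x: -32sin 2x
image of cos 3x: -162sin 3x
image of sin 3x: 162cos 3x
each image's coordinates form column j of the matrix

the matrix is [[0, 0, 0, 0, 0, 0, 0]; [0, 0, -2, 0, 0, 0, 0]; [0, 2, 0, 0, 0, 0, 0]; [0, 0, 0, -32, 0, 0, 0]; [0, 0, 0, 0, -32, 0, 0]; [0, 0, 0, 0, 0, 0, 162]; [0, 0, 0, 0, 0, -162, 0]] (rows listed top to bottom)


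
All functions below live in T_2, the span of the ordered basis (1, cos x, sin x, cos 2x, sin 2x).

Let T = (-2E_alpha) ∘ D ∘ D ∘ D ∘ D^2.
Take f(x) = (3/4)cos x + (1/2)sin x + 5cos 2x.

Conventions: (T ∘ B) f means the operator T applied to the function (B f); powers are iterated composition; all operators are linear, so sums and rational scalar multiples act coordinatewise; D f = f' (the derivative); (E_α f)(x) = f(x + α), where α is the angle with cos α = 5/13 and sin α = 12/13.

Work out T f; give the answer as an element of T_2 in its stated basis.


the result is g(x) = cos x + (3/2)sin x + (38400/169)cos 2x - (38080/169)sin 2x

D f = (1/2)cos x - (3/4)sin x - 10sin 2x
D D f = -(3/4)cos x - (1/2)sin x - 20cos 2x
D D^2 f = -(1/2)cos x + (3/4)sin x + 40sin 2x
D D D^2 f = (3/4)cos x + (1/2)sin x + 80cos 2x
D D D D^2 f = (1/2)cos x - (3/4)sin x - 160sin 2x
E_alpha (D ∘ D ∘ D ∘ D^2) f = -(1/2)cos x - (3/4)sin x - (19200/169)cos 2x + (19040/169)sin 2x
(-2E_alpha) (D ∘ D ∘ D ∘ D^2) f = cos x + (3/2)sin x + (38400/169)cos 2x - (38080/169)sin 2x


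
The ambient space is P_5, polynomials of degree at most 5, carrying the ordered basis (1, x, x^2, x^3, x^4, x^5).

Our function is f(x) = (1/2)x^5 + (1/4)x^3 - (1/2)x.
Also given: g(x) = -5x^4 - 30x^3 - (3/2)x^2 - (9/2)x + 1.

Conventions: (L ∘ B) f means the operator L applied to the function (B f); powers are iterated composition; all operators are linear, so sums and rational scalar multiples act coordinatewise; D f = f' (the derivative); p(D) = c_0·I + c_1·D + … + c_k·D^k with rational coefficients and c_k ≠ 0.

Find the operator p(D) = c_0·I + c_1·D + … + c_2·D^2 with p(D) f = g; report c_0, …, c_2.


D^0 f = (1/2)x^5 + (1/4)x^3 - (1/2)x
D^1 f = (5/2)x^4 + (3/4)x^2 - 1/2
D^2 f = 10x^3 + (3/2)x
matching coefficients of g against c_0 f + c_1 Df + … from the top degree down determines the c_i
solution: c_0 = 0, c_1 = -2, c_2 = -3

c_0 = 0, c_1 = -2, c_2 = -3


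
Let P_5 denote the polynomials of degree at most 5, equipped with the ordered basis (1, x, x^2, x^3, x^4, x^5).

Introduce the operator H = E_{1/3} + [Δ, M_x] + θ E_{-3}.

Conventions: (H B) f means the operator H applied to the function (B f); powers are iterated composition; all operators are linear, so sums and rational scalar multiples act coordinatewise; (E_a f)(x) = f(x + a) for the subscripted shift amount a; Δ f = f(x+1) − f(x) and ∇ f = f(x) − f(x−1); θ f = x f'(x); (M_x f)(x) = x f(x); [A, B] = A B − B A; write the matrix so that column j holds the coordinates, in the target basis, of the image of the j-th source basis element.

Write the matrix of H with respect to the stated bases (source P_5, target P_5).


the matrix is [[2, 4/3, 10/9, 28/27, 82/81, 244/243]; [0, 3, -10/3, 91/3, -2804/27, 33215/81]; [0, 0, 4, -14, 344/3, -14300/27]; [0, 0, 0, 5, -92/3, 2530/9]; [0, 0, 0, 0, 6, -160/3]; [0, 0, 0, 0, 0, 7]] (rows listed top to bottom)

image of 1: 2
image of x: 3x + 4/3
image of x^2: 4x^2 - (10/3)x + 10/9
image of x^3: 5x^3 - 14x^2 + (91/3)x + 28/27
image of x^4: 6x^4 - (92/3)x^3 + (344/3)x^2 - (2804/27)x + 82/81
image of x^5: 7x^5 - (160/3)x^4 + (2530/9)x^3 - (14300/27)x^2 + (33215/81)x + 244/243
each image's coordinates form column j of the matrix


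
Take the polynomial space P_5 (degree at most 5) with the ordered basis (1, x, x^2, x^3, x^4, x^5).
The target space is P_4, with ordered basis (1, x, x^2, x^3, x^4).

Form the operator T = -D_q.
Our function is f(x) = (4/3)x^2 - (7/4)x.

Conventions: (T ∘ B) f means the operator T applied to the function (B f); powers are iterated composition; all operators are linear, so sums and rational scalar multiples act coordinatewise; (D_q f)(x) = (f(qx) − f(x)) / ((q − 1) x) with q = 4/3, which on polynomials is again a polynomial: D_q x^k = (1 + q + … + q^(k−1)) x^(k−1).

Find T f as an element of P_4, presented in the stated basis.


the image equals g(x) = -(28/9)x + 7/4

D_q f = (28/9)x - 7/4
(-D_q) f = -(28/9)x + 7/4


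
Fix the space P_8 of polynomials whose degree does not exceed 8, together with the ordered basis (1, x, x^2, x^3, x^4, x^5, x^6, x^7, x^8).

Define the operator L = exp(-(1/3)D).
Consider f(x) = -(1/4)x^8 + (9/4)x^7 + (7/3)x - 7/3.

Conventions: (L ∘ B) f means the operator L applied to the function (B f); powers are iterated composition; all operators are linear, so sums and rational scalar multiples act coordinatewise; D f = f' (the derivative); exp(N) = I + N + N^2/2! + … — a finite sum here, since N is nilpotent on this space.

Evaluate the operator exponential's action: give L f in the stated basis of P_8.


the result is g(x) = -(1/4)x^8 + (35/12)x^7 - (217/36)x^6 + (623/108)x^5 - (1015/324)x^4 + (1001/972)x^3 - (595/2916)x^2 + (20609/8748)x - 20419/6561

order-1 term: (2/3)x^7 - (21/4)x^6 - 7/9
order-2 term: -(7/9)x^6 + (21/4)x^5
order-3 term: (14/27)x^5 - (35/12)x^4
order-4 term: -(35/162)x^4 + (35/36)x^3
order-5 term: (14/243)x^3 - (7/36)x^2
order-6 term: -(7/729)x^2 + (7/324)x
order-7 term: (2/2187)x - 1/972
order-8 term: -1/26244
the series for exp(-(1/3)D) f terminates at order 8
exp(-(1/3)D) f = -(1/4)x^8 + (35/12)x^7 - (217/36)x^6 + (623/108)x^5 - (1015/324)x^4 + (1001/972)x^3 - (595/2916)x^2 + (20609/8748)x - 20419/6561


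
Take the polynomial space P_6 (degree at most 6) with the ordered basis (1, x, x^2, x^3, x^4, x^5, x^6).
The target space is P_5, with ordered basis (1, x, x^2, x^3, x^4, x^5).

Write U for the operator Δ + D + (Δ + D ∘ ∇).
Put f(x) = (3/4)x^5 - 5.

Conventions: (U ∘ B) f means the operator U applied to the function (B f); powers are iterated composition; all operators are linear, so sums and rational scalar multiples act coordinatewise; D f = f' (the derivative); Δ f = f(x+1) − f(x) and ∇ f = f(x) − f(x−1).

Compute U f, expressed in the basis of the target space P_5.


Δ f = (15/4)x^4 + (15/2)x^3 + (15/2)x^2 + (15/4)x + 3/4
D f = (15/4)x^4
Δ f = (15/4)x^4 + (15/2)x^3 + (15/2)x^2 + (15/4)x + 3/4
∇ f = (15/4)x^4 - (15/2)x^3 + (15/2)x^2 - (15/4)x + 3/4
D ∇ f = 15x^3 - (45/2)x^2 + 15x - 15/4
(Δ + D ∘ ∇) f = (15/4)x^4 + (45/2)x^3 - 15x^2 + (75/4)x - 3
(Δ + D + (Δ + D ∘ ∇)) f = (45/4)x^4 + 30x^3 - (15/2)x^2 + (45/2)x - 9/4

the result is g(x) = (45/4)x^4 + 30x^3 - (15/2)x^2 + (45/2)x - 9/4


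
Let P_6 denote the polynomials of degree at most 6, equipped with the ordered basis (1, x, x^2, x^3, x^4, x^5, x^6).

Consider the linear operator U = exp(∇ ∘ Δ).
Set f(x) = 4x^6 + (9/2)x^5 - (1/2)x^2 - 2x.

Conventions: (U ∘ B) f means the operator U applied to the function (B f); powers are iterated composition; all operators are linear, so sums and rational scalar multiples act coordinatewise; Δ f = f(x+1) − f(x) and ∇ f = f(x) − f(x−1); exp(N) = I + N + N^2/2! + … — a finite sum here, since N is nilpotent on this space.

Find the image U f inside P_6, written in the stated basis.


order-1 term: 120x^4 + 90x^3 + 120x^2 + 45x + 7
order-2 term: 720x^2 + 270x + 240
order-3 term: 480
the series for exp(∇ ∘ Δ) f terminates at order 3
exp(∇ ∘ Δ) f = 4x^6 + (9/2)x^5 + 120x^4 + 90x^3 + (1679/2)x^2 + 313x + 727

g(x) = 4x^6 + (9/2)x^5 + 120x^4 + 90x^3 + (1679/2)x^2 + 313x + 727


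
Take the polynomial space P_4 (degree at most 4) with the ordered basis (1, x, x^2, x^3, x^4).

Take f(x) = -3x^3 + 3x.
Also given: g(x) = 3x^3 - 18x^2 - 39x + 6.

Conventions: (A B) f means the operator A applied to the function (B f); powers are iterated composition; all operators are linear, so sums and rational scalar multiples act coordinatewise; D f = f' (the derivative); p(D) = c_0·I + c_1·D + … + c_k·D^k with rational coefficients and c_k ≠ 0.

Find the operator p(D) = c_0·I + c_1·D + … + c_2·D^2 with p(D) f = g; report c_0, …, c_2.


p(D) = -I + 2·D + 2·D^2, i.e. c_0 = -1, c_1 = 2, c_2 = 2

D^0 f = -3x^3 + 3x
D^1 f = -9x^2 + 3
D^2 f = -18x
matching coefficients of g against c_0 f + c_1 Df + … from the top degree down determines the c_i
solution: c_0 = -1, c_1 = 2, c_2 = 2


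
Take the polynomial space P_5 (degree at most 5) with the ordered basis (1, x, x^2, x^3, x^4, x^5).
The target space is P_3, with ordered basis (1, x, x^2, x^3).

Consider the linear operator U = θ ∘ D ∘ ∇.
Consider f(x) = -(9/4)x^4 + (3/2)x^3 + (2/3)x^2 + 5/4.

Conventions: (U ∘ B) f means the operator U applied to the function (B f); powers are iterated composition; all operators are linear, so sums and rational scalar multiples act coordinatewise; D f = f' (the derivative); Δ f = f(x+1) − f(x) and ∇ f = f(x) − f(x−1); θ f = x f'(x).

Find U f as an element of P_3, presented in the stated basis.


∇ f = -9x^3 + 18x^2 - (73/6)x + 37/12
D ∇ f = -27x^2 + 36x - 73/6
θ D ∇ f = -54x^2 + 36x

the image equals g(x) = -54x^2 + 36x


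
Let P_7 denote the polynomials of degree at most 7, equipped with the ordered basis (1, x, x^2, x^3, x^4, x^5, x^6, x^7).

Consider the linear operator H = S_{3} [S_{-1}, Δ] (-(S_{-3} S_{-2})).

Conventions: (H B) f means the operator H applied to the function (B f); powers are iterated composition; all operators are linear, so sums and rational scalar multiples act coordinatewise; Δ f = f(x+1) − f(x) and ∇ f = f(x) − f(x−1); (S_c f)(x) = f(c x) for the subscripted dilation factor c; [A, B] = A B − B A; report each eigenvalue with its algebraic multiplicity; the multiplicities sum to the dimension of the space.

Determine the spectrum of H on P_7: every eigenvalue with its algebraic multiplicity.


λ = 0 (multiplicity 8)

image of 1: 0
image of x: -12
image of x^2: 432x
image of x^3: -11664x^2 - 432
image of x^4: 279936x^3 + 31104x
image of x^5: -6298560x^4 - 1399680x^2 - 15552
image of x^6: 136048896x^5 + 50388480x^3 + 1679616x
image of x^7: -2857026816x^6 - 1587237120x^4 - 105815808x^2 - 559872
the matrix is upper triangular; its diagonal is (0, 0, 0, 0, 0, 0, 0, 0)
for a triangular matrix the eigenvalues are the diagonal entries, with algebraic multiplicity their repetition count


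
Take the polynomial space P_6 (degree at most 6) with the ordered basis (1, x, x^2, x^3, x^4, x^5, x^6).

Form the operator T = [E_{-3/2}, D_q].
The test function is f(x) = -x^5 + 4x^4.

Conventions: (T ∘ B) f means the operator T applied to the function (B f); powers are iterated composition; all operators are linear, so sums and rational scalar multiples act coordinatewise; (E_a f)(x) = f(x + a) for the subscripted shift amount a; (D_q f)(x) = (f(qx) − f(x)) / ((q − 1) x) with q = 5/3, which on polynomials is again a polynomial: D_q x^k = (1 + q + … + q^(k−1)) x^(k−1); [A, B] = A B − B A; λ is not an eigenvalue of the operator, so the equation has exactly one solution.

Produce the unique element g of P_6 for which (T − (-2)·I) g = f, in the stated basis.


the image equals g(x) = -(1/2)x^5 + 2x^4 - (421/54)x^3 + (505/12)x^2 - (56009/648)x + 34201/432

write g with unknown coordinates in the stated basis and equate coefficients in (T − (-2)·I) g = f
solving from the highest basis element down gives g = -(1/2)x^5 + 2x^4 - (421/54)x^3 + (505/12)x^2 - (56009/648)x + 34201/432
check: T g = (421/27)x^3 - (505/6)x^2 + (56009/324)x - 34201/216
so T g − (-2)·g = -x^5 + 4x^4 = f ✓


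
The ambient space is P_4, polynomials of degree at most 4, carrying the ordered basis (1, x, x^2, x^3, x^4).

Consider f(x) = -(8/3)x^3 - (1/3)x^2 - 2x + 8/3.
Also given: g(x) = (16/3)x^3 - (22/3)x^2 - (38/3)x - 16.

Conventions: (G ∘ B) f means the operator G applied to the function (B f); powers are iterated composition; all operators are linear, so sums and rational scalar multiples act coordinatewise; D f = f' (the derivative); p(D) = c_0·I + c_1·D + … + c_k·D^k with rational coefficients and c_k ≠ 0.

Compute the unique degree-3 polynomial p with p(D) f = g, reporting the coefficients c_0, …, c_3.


p(D) = -2·I + D + D^2 + (1/2)·D^3, i.e. c_0 = -2, c_1 = 1, c_2 = 1, c_3 = 1/2

D^0 f = -(8/3)x^3 - (1/3)x^2 - 2x + 8/3
D^1 f = -8x^2 - (2/3)x - 2
D^2 f = -16x - 2/3
D^3 f = -16
matching coefficients of g against c_0 f + c_1 Df + … from the top degree down determines the c_i
solution: c_0 = -2, c_1 = 1, c_2 = 1, c_3 = 1/2


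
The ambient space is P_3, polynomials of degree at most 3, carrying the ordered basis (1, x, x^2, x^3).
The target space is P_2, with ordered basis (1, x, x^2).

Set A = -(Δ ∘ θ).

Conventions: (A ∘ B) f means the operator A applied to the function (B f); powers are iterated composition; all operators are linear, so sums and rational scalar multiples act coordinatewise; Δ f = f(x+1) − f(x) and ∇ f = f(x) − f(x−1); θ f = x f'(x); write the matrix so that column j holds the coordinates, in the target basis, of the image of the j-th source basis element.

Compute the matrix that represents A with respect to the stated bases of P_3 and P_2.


the matrix is [[0, -1, -2, -3]; [0, 0, -4, -9]; [0, 0, 0, -9]] (rows listed top to bottom)

image of 1: 0
image of x: -1
image of x^2: -4x - 2
image of x^3: -9x^2 - 9x - 3
each image's coordinates form column j of the matrix


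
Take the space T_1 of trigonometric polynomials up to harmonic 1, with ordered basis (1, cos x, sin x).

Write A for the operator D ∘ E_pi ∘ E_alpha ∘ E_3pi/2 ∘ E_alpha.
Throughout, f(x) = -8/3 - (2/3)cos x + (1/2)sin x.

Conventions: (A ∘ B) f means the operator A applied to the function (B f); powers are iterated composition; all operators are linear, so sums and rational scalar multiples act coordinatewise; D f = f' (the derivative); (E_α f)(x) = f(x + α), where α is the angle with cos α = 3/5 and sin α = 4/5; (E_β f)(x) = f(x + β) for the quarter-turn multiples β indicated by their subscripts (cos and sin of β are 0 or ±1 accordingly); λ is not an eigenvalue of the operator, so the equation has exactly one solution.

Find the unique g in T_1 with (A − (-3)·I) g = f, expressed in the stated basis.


write g with unknown coordinates in the stated basis and equate coefficients in (A − (-3)·I) g = f
solving from the highest basis element down gives g = -8/9 - (32/219)cos x + (57/292)sin x
check: A g = -(50/219)cos x - (25/292)sin x
so A g − (-3)·g = -8/3 - (2/3)cos x + (1/2)sin x = f ✓

g(x) = -8/9 - (32/219)cos x + (57/292)sin x


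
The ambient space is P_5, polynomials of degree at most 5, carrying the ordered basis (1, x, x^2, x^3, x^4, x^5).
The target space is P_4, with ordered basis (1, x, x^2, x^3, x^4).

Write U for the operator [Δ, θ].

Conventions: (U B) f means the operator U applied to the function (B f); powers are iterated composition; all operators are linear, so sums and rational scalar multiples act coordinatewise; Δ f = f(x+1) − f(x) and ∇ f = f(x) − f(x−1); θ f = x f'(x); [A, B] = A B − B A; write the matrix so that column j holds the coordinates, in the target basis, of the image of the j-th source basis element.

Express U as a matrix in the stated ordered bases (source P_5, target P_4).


image of 1: 0
image of x: 1
image of x^2: 2x + 2
image of x^3: 3x^2 + 6x + 3
image of x^4: 4x^3 + 12x^2 + 12x + 4
image of x^5: 5x^4 + 20x^3 + 30x^2 + 20x + 5
each image's coordinates form column j of the matrix

the matrix is [[0, 1, 2, 3, 4, 5]; [0, 0, 2, 6, 12, 20]; [0, 0, 0, 3, 12, 30]; [0, 0, 0, 0, 4, 20]; [0, 0, 0, 0, 0, 5]] (rows listed top to bottom)
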